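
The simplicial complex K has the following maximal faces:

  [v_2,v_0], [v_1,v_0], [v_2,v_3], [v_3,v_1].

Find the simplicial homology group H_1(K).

H_1 = Z.

K has 4 vertices, 4 edges.
rank ∂_1 = 3, rank ∂_2 = 0 ⇒ b_1 = 4 − 3 − 0 = 1. So H_1 = Z.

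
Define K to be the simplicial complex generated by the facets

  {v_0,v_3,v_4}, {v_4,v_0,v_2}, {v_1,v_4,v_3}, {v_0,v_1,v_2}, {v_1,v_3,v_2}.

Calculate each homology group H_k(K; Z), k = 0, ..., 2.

Take the total order v_0 < v_1 < v_2 < v_3 < v_4 on the vertex set. Then K (dimension 2) consists of the simplices:

  0-simplices (5): [v_0], [v_1], [v_2], [v_3], [v_4]
  1-simplices (10): [v_0,v_1], [v_0,v_2], [v_0,v_3], [v_0,v_4], [v_1,v_2], [v_1,v_3], [v_1,v_4], [v_2,v_3], [v_2,v_4], [v_3,v_4]
  2-simplices (5): [v_0,v_1,v_2], [v_0,v_2,v_4], [v_0,v_3,v_4], [v_1,v_2,v_3], [v_1,v_3,v_4]

Hence C_0 ≅ Z^5, C_1 ≅ Z^10, C_2 ≅ Z^5.

The boundary map ∂_1: C_1 → C_0 sends each edge [p,q] (with p < q) to q − p.
The 5×10 boundary matrix has rank 4 and Smith normal form diag(1,1,1,1).

∂_2: C_2 → C_1 sends each 2-simplex [p,q,r] to [q,r] − [p,r] + [p,q]. For instance
  ∂[v_0,v_2,v_4] = [v_2,v_4] − [v_0,v_4] + [v_0,v_2],
  ∂[v_1,v_2,v_3] = [v_2,v_3] − [v_1,v_3] + [v_1,v_2].
As a 10×5 matrix over Z this has rank 5, with invariant factors (1,1,1,1,1).

Reading off H_k = ker ∂_k / im ∂_{k+1}:

  H_0: rank C_0 − rank ∂_1 = 5 − 4 = 1, and the invariant factors of ∂_1 are all 1, so H_0 = Z.
  H_1: rank ker ∂_1 − rank ∂_2 = (10 − 4) − 5 = 1, and the invariant factors of ∂_2 are all 1, so H_1 = Z.
  H_2: rank ker ∂_2 − rank ∂_3 = (5 − 5) − 0 = 0, and there is no ∂_3, so H_2 = 0.

H_0 = Z,  H_1 = Z,  H_2 = 0.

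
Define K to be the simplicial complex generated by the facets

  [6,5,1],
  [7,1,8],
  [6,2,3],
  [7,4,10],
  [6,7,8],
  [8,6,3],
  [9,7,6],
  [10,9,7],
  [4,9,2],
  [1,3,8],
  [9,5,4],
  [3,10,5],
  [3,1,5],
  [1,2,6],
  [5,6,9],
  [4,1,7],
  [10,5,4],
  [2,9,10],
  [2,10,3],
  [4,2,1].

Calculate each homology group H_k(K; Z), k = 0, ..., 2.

H_0 = Z,  H_1 = Z ⊕ Z_2,  H_2 = 0.

Order the vertices as 1 < 2 < 3 < 4 < 5 < 6 < 7 < 8 < 9 < 10. Listing each simplex with vertices in this order, K has dimension 2 with simplices:

  0-simplices (10): [1], [2], [3], [4], [5], [6], [7], [8], [9], [10]
  1-simplices (30): (30 of them)
  2-simplices (20): (20 of them)

giving chain groups C_0 ≅ Z^10, C_1 ≅ Z^30, C_2 ≅ Z^20.

Boundary ∂_1: C_1 → C_0 sends each edge [p,q] (with p < q) to q − p.
As a 10×30 matrix over Z this has rank 9, with invariant factors (1,1,1,1,1,1,1,1,1).

The boundary map ∂_2: C_2 → C_1 maps a triangle to the signed sum of its edges. For instance
  ∂[1,7,8] = [7,8] − [1,8] + [1,7],
  ∂[6,7,8] = [7,8] − [6,8] + [6,7].
This gives a 30×20 integer matrix of rank 20; reducing to Smith normal form yields diagonal entries (1,1,1,1,1,1,1,1,1,1,1,1,1,1,1,1,1,1,1,2).

From H_k ≅ ker(∂_k) / im(∂_{k+1}) we obtain:

  H_0: rank C_0 − rank ∂_1 = 10 − 9 = 1, and the invariant factors of ∂_1 are all 1, so H_0 = Z.
  H_1: rank ker ∂_1 − rank ∂_2 = (30 − 9) − 20 = 1, and ∂_2 has invariant factor 2 > 1, so H_1 = Z ⊕ Z_2.
  H_2: rank ker ∂_2 − rank ∂_3 = (20 − 20) − 0 = 0, and there is no ∂_3, so H_2 = 0.

As a check, the Euler characteristic is 10 − 30 + 20 = 0, which agrees with 1 − 1 + 0 = 0.
(K is a triangulation of the Klein bottle.)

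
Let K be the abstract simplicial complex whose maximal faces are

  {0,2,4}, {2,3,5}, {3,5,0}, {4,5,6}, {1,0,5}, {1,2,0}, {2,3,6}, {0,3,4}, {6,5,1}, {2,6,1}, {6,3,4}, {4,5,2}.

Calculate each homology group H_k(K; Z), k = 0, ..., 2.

H_0 ≅ Z,  H_1 ≅ Z_2,  H_2 = 0.

Take the total order 0 < 1 < 2 < 3 < 4 < 5 < 6 on the vertex set. Then K (dimension 2) consists of the simplices:

  0-simplices (7): [0], [1], [2], [3], [4], [5], [6]
  1-simplices (18): [0,1], [0,2], [0,3], [0,4], [0,5], [1,2], [1,5], [1,6], [2,3], [2,4], [2,5], [2,6], [3,4], [3,5], [3,6], [4,5], [4,6], [5,6]
  2-simplices (12): [0,1,2], [0,1,5], [0,2,4], [0,3,4], [0,3,5], [1,2,6], [1,5,6], [2,3,5], [2,3,6], [2,4,5], [3,4,6], [4,5,6]

Hence C_0 ≅ Z^7, C_1 ≅ Z^18, C_2 ≅ Z^12.

The boundary map ∂_1: C_1 → C_0 is given by ∂[p,q] = [q] − [p]. For instance
  ∂[0,3] = [3] − [0].
The 7×18 boundary matrix has rank 6 and Smith normal form diag(1,1,1,1,1,1).

The boundary map ∂_2: C_2 → C_1 acts by ∂[p,q,r] = [q,r] − [p,r] + [p,q]. For instance
  ∂[0,3,5] = [3,5] − [0,5] + [0,3],
  ∂[2,3,5] = [3,5] − [2,5] + [2,3].
The resulting 18×12 matrix has rank 12, and its Smith normal form has invariant factors (1,1,1,1,1,1,1,1,1,1,1,2).

Computing H_k = (kernel of ∂_k) / (image of ∂_{k+1}):

  H_0: rank C_0 − rank ∂_1 = 7 − 6 = 1, and the invariant factors of ∂_1 are all 1, so H_0 = Z.
  H_1: rank ker ∂_1 − rank ∂_2 = (18 − 6) − 12 = 0, and ∂_2 has invariant factor 2 > 1, so H_1 = Z_2.
  H_2: rank ker ∂_2 − rank ∂_3 = (12 − 12) − 0 = 0, and there is no ∂_3, so H_2 = 0.

As a check, the Euler characteristic is 7 − 18 + 12 = 1, which agrees with 1 − 0 + 0 = 1.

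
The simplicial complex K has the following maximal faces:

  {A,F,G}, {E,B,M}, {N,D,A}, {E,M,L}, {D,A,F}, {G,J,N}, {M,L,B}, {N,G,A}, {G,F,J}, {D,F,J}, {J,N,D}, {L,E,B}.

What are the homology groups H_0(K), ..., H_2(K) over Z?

We work with the vertex ordering A < B < D < E < F < G < J < L < M < N. The simplices of K, each written with vertices in increasing order, are:

  0-simplices (10): A, B, D, E, F, G, J, L, M, N
  1-simplices (18): AD, AF, AG, AN, BE, BL, BM, DF, DJ, DN, EL, EM, FG, FJ, GJ, GN, JN, LM
  2-simplices (12): ADF, ADN, AFG, AGN, BEL, BEM, BLM, DFJ, DJN, ELM, FGJ, GJN

giving chain groups C_0 ≅ Z^10, C_1 ≅ Z^18, C_2 ≅ Z^12.

The boundary map ∂_1: C_1 → C_0 maps an edge to its endpoints' difference, ∂[p,q] = q − p. For instance
  ∂DF = F − D.
The 10×18 boundary matrix has rank 8 and Smith normal form diag(1,1,1,1,1,1,1,1).

The boundary map ∂_2: C_2 → C_1 maps a triangle to the signed sum of its edges. For instance
  ∂AFG = FG − AG + AF,
  ∂ELM = LM − EM + EL.
The resulting 18×12 matrix has rank 10, and its Smith normal form has invariant factors (1,1,1,1,1,1,1,1,1,1).

Computing H_k = (kernel of ∂_k) / (image of ∂_{k+1}):

  H_0: rank C_0 − rank ∂_1 = 10 − 8 = 2, and the invariant factors of ∂_1 are all 1, so H_0 ≅ Z^2.
  H_1: rank ker ∂_1 − rank ∂_2 = (18 − 8) − 10 = 0, and the invariant factors of ∂_2 are all 1, so H_1 ≅ 0.
  H_2: rank ker ∂_2 − rank ∂_3 = (12 − 10) − 0 = 2, and there is no ∂_3, so H_2 ≅ Z^2.

H_0 = Z^2,  H_1 = 0,  H_2 = Z^2.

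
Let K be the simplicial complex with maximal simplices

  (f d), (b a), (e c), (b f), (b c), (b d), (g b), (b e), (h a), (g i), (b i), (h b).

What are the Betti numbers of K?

K has 9 vertices, 12 edges.
rank ∂_0 = 0, rank ∂_1 = 8 ⇒ b_0 = 9 − 0 − 8 = 1; all invariant factors of ∂_1 are 1 so no torsion. So H_0 ≅ Z.
rank ∂_1 = 8, rank ∂_2 = 0 ⇒ b_1 = 12 − 8 − 0 = 4. So H_1 ≅ Z^4.

b_0 = 1, b_1 = 4.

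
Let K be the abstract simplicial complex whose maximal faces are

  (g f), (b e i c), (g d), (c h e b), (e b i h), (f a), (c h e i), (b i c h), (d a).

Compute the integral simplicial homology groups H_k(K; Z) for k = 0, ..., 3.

Fix the vertex order a < b < c < d < e < f < g < h < i and write every simplex with vertices in increasing order. Then dim K = 3 and the simplices of K are:

  0-simplices (9): a, b, c, d, e, f, g, h, i
  1-simplices (14): ad, af, bc, be, bh, bi, ce, ch, ci, dg, eh, ei, fg, hi
  2-simplices (10): bce, bch, bci, beh, bei, bhi, ceh, cei, chi, ehi
  3-simplices (5): bceh, bcei, bchi, behi, cehi

Hence C_0 ≅ Z^9, C_1 ≅ Z^14, C_2 ≅ Z^10, C_3 ≅ Z^5.

Boundary ∂_1: C_1 → C_0 is given by ∂[p,q] = [q] − [p]. For instance
  ∂bc = c − b.
The resulting 9×14 matrix has rank 7, and its Smith normal form has invariant factors (1,1,1,1,1,1,1).

The boundary map ∂_2: C_2 → C_1 maps a triangle to the signed sum of its edges. For instance
  ∂beh = eh − bh + be,
  ∂bch = ch − bh + bc.
As a 14×10 matrix over Z this has rank 6, with invariant factors (1,1,1,1,1,1).

∂_3: C_3 → C_2 sends each 3-simplex σ to the alternating sum Σ_i (−1)^i (σ with its i-th vertex removed). For instance
  ∂behi = ehi − bhi + bei − beh,
  ∂bchi = chi − bhi + bci − bch.
As a 10×5 matrix over Z this has rank 4, with invariant factors (1,1,1,1).

Now H_k = ker ∂_k / im ∂_{k+1}, so:

  H_0: rank C_0 − rank ∂_1 = 9 − 7 = 2, and the invariant factors of ∂_1 are all 1, so H_0 = Z^2.
  H_1: rank ker ∂_1 − rank ∂_2 = (14 − 7) − 6 = 1, and the invariant factors of ∂_2 are all 1, so H_1 = Z.
  H_2: rank ker ∂_2 − rank ∂_3 = (10 − 6) − 4 = 0, and the invariant factors of ∂_3 are all 1, so H_2 = 0.
  H_3: rank ker ∂_3 − rank ∂_4 = (5 − 4) − 0 = 1, and there is no ∂_4, so H_3 = Z.

As a check, the Euler characteristic is 9 − 14 + 10 − 5 = 0, which agrees with 2 − 1 + 0 − 1 = 0.

H_0 ≅ Z^2,  H_1 ≅ Z,  H_2 = 0,  H_3 ≅ Z.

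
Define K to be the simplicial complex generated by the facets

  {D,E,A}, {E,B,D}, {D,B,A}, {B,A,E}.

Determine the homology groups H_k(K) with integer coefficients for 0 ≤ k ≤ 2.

We work with the vertex ordering A < B < D < E. The simplices of K, each written with vertices in increasing order, are:

  0-simplices (4): A, B, D, E
  1-simplices (6): AB, AD, AE, BD, BE, DE
  2-simplices (4): ABD, ABE, ADE, BDE

giving chain groups C_0 ≅ Z^4, C_1 ≅ Z^6, C_2 ≅ Z^4.

∂_1: C_1 → C_0 maps an edge to its endpoints' difference, ∂[p,q] = q − p. For instance
  ∂AE = E − A.
This gives a 4×6 integer matrix of rank 3; reducing to Smith normal form yields diagonal entries (1,1,1).

The boundary map ∂_2: C_2 → C_1 sends each 2-simplex [p,q,r] to [q,r] − [p,r] + [p,q]. For instance
  ∂BDE = DE − BE + BD,
  ∂ADE = DE − AE + AD.
The resulting 6×4 matrix has rank 3, and its Smith normal form has invariant factors (1,1,1).

From H_k ≅ ker(∂_k) / im(∂_{k+1}) we obtain:

  H_0: rank C_0 − rank ∂_1 = 4 − 3 = 1, and the invariant factors of ∂_1 are all 1, so H_0 ≅ Z.
  H_1: rank ker ∂_1 − rank ∂_2 = (6 − 3) − 3 = 0, and the invariant factors of ∂_2 are all 1, so H_1 ≅ 0.
  H_2: rank ker ∂_2 − rank ∂_3 = (4 − 3) − 0 = 1, and there is no ∂_3, so H_2 ≅ Z.

H_0 = Z,  H_1 = 0,  H_2 = Z.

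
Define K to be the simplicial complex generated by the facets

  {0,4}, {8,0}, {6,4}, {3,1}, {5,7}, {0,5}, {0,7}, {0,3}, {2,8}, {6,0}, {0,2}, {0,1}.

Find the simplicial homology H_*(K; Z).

Order the vertices as 0 < 1 < 2 < 3 < 4 < 5 < 6 < 7 < 8. Listing each simplex with vertices in this order, K has dimension 1 with simplices:

  0-simplices (9): [0], [1], [2], [3], [4], [5], [6], [7], [8]
  1-simplices (12): [0,1], [0,2], [0,3], [0,4], [0,5], [0,6], [0,7], [0,8], [1,3], [2,8], [4,6], [5,7]

so the chain groups are C_0 ≅ Z^9, C_1 ≅ Z^12.

Boundary ∂_1: C_1 → C_0 maps an edge to its endpoints' difference, ∂[p,q] = q − p.
This gives a 9×12 integer matrix of rank 8; reducing to Smith normal form yields diagonal entries (1,1,1,1,1,1,1,1).

Now H_k = ker ∂_k / im ∂_{k+1}, so:

  H_0: rank C_0 − rank ∂_1 = 9 − 8 = 1, and the invariant factors of ∂_1 are all 1, so H_0 ≅ Z.
  H_1: rank ker ∂_1 − rank ∂_2 = (12 − 8) − 0 = 4, and there is no ∂_2, so H_1 ≅ Z^4.

(K is a triangulation of a wedge of 4 circles.)

H_0 ≅ Z,  H_1 ≅ Z^4.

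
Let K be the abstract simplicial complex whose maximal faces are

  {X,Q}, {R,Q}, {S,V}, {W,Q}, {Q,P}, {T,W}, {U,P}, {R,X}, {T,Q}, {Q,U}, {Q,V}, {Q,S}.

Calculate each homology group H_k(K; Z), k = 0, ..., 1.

Fix the vertex order P < Q < R < S < T < U < V < W < X and write every simplex with vertices in increasing order. Then dim K = 1 and the simplices of K are:

  0-simplices (9): P, Q, R, S, T, U, V, W, X
  1-simplices (12): PQ, PU, QR, QS, QT, QU, QV, QW, QX, RX, SV, TW

giving chain groups C_0 ≅ Z^9, C_1 ≅ Z^12.

Boundary ∂_1: C_1 → C_0 is given by ∂[p,q] = [q] − [p].
The resulting 9×12 matrix has rank 8, and its Smith normal form has invariant factors (1,1,1,1,1,1,1,1).

From H_k ≅ ker(∂_k) / im(∂_{k+1}) we obtain:

  H_0: rank C_0 − rank ∂_1 = 9 − 8 = 1, and the invariant factors of ∂_1 are all 1, so H_0 = Z.
  H_1: rank ker ∂_1 − rank ∂_2 = (12 − 8) − 0 = 4, and there is no ∂_2, so H_1 = Z^4.

H_0 = Z,  H_1 = Z^4.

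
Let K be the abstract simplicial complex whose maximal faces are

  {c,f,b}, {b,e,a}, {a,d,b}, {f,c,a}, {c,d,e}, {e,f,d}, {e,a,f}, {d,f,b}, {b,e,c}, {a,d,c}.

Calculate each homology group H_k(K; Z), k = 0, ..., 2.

H_0 = Z,  H_1 = Z/2Z,  H_2 = 0.

We work with the vertex ordering a < b < c < d < e < f. The simplices of K, each written with vertices in increasing order, are:

  0-simplices (6): a, b, c, d, e, f
  1-simplices (15): ab, ac, ad, ae, af, bc, bd, be, bf, cd, ce, cf, de, df, ef
  2-simplices (10): abd, abe, acd, acf, aef, bce, bcf, bdf, cde, def

Hence C_0 ≅ Z^6, C_1 ≅ Z^15, C_2 ≅ Z^10.

Boundary ∂_1: C_1 → C_0 is given by ∂[p,q] = [q] − [p]. For instance
  ∂ab = b − a.
As a 6×15 matrix over Z this has rank 5, with invariant factors (1,1,1,1,1).

Boundary ∂_2: C_2 → C_1 maps a triangle to the signed sum of its edges. For instance
  ∂cde = de − ce + cd,
  ∂abd = bd − ad + ab.
The resulting 15×10 matrix has rank 10, and its Smith normal form has invariant factors (1,1,1,1,1,1,1,1,1,2).

Computing H_k = (kernel of ∂_k) / (image of ∂_{k+1}):

  H_0: rank C_0 − rank ∂_1 = 6 − 5 = 1, and the invariant factors of ∂_1 are all 1, so H_0 ≅ Z.
  H_1: rank ker ∂_1 − rank ∂_2 = (15 − 5) − 10 = 0, and ∂_2 has invariant factor 2 > 1, so H_1 ≅ Z/2Z.
  H_2: rank ker ∂_2 − rank ∂_3 = (10 − 10) − 0 = 0, and there is no ∂_3, so H_2 ≅ 0.

(K is a triangulation of the real projective plane RP^2.)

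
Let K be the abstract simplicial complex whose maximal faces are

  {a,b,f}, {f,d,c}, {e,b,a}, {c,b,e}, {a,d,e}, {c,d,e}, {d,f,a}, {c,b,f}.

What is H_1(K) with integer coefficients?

Take the total order a < b < c < d < e < f on the vertex set. Then K (dimension 2) consists of the simplices:

  0-simplices (6): a, b, c, d, e, f
  1-simplices (12): ab, ad, ae, af, bc, be, bf, cd, ce, cf, de, df
  2-simplices (8): abe, abf, ade, adf, bce, bcf, cde, cdf

giving chain groups C_0 ≅ Z^6, C_1 ≅ Z^12, C_2 ≅ Z^8.

∂_1: C_1 → C_0 sends each edge [p,q] (with p < q) to q − p. For instance
  ∂de = e − d.
The 6×12 boundary matrix has rank 5 and Smith normal form diag(1,1,1,1,1).

The boundary map ∂_2: C_2 → C_1 acts by ∂[p,q,r] = [q,r] − [p,r] + [p,q]. For instance
  ∂cde = de − ce + cd,
  ∂abe = be − ae + ab.
The 12×8 boundary matrix has rank 7 and Smith normal form diag(1,1,1,1,1,1,1).

From H_k ≅ ker(∂_k) / im(∂_{k+1}) we obtain:

  H_1: rank ker ∂_1 − rank ∂_2 = (12 − 5) − 7 = 0, and the invariant factors of ∂_2 are all 1, so H_1 ≅ 0.

H_1 = 0.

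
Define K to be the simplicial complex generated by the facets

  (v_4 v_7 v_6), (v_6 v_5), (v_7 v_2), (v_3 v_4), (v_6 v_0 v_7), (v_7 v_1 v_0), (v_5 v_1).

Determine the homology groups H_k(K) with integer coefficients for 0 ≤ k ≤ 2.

H_0 = Z,  H_1 = Z,  H_2 = 0.

Take the total order v_0 < v_1 < v_2 < v_3 < v_4 < v_5 < v_6 < v_7 on the vertex set. Then K (dimension 2) consists of the simplices:

  0-simplices (8): [v_0], [v_1], [v_2], [v_3], [v_4], [v_5], [v_6], [v_7]
  1-simplices (11): [v_0,v_1], [v_0,v_6], [v_0,v_7], [v_1,v_5], [v_1,v_7], [v_2,v_7], [v_3,v_4], [v_4,v_6], [v_4,v_7], [v_5,v_6], [v_6,v_7]
  2-simplices (3): [v_0,v_1,v_7], [v_0,v_6,v_7], [v_4,v_6,v_7]

so the chain groups are C_0 ≅ Z^8, C_1 ≅ Z^11, C_2 ≅ Z^3.

Boundary ∂_1: C_1 → C_0 is given by ∂[p,q] = [q] − [p].
This gives a 8×11 integer matrix of rank 7; reducing to Smith normal form yields diagonal entries (1,1,1,1,1,1,1).

The boundary map ∂_2: C_2 → C_1 acts by ∂[p,q,r] = [q,r] − [p,r] + [p,q]. For instance
  ∂[v_4,v_6,v_7] = [v_6,v_7] − [v_4,v_7] + [v_4,v_6],
  ∂[v_0,v_1,v_7] = [v_1,v_7] − [v_0,v_7] + [v_0,v_1].
The 11×3 boundary matrix has rank 3 and Smith normal form diag(1,1,1).

Reading off H_k = ker ∂_k / im ∂_{k+1}:

  H_0: rank C_0 − rank ∂_1 = 8 − 7 = 1, and the invariant factors of ∂_1 are all 1, so H_0 ≅ Z.
  H_1: rank ker ∂_1 − rank ∂_2 = (11 − 7) − 3 = 1, and the invariant factors of ∂_2 are all 1, so H_1 ≅ Z.
  H_2: rank ker ∂_2 − rank ∂_3 = (3 − 3) − 0 = 0, and there is no ∂_3, so H_2 ≅ 0.

As a check, the Euler characteristic is 8 − 11 + 3 = 0, which agrees with 1 − 1 + 0 = 0.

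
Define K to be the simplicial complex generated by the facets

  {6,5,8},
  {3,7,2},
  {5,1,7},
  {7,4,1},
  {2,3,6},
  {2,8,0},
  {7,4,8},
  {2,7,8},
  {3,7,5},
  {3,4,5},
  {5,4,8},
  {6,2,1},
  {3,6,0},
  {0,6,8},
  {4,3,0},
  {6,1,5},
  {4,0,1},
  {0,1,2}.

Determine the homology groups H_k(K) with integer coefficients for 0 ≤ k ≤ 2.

H_0 ≅ Z,  H_1 ≅ Z ⊕ Z/2,  H_2 = 0.

Fix the vertex order 0 < 1 < 2 < 3 < 4 < 5 < 6 < 7 < 8 and write every simplex with vertices in increasing order. Then dim K = 2 and the simplices of K are:

  0-simplices (9): [0], [1], [2], [3], [4], [5], [6], [7], [8]
  1-simplices (27): (27 of them)
  2-simplices (18): [0,1,2], [0,1,4], [0,2,8], [0,3,4], [0,3,6], [0,6,8], [1,2,6], [1,4,7], [1,5,6], [1,5,7], [2,3,6], [2,3,7], [2,7,8], [3,4,5], [3,5,7], [4,5,8], [4,7,8], [5,6,8]

so the chain groups are C_0 ≅ Z^9, C_1 ≅ Z^27, C_2 ≅ Z^18.

Boundary ∂_1: C_1 → C_0 sends each edge [p,q] (with p < q) to q − p. For instance
  ∂[1,4] = [4] − [1].
As a 9×27 matrix over Z this has rank 8, with invariant factors (1,1,1,1,1,1,1,1).

The boundary map ∂_2: C_2 → C_1 maps a triangle to the signed sum of its edges. For instance
  ∂[2,3,6] = [3,6] − [2,6] + [2,3],
  ∂[0,2,8] = [2,8] − [0,8] + [0,2].
The 27×18 boundary matrix has rank 18 and Smith normal form diag(1,1,1,1,1,1,1,1,1,1,1,1,1,1,1,1,1,2).

From H_k ≅ ker(∂_k) / im(∂_{k+1}) we obtain:

  H_0: rank C_0 − rank ∂_1 = 9 − 8 = 1, and the invariant factors of ∂_1 are all 1, so H_0 ≅ Z.
  H_1: rank ker ∂_1 − rank ∂_2 = (27 − 8) − 18 = 1, and ∂_2 has invariant factor 2 > 1, so H_1 ≅ Z ⊕ Z/2.
  H_2: rank ker ∂_2 − rank ∂_3 = (18 − 18) − 0 = 0, and there is no ∂_3, so H_2 ≅ 0.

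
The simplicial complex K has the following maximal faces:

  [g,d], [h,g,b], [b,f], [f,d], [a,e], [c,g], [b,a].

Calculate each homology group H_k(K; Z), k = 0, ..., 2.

We work with the vertex ordering a < b < c < d < e < f < g < h. The simplices of K, each written with vertices in increasing order, are:

  0-simplices (8): a, b, c, d, e, f, g, h
  1-simplices (9): ab, ae, bf, bg, bh, cg, df, dg, gh
  2-simplices (1): bgh

Hence C_0 ≅ Z^8, C_1 ≅ Z^9, C_2 ≅ Z^1.

The boundary map ∂_1: C_1 → C_0 maps an edge to its endpoints' difference, ∂[p,q] = q − p. For instance
  ∂bh = h − b.
The 8×9 boundary matrix has rank 7 and Smith normal form diag(1,1,1,1,1,1,1).

The boundary map ∂_2: C_2 → C_1 sends each 2-simplex [p,q,r] to [q,r] − [p,r] + [p,q]. For instance
  ∂bgh = gh − bh + bg.
As a 9×1 matrix over Z this has rank 1, with invariant factors (1).

Computing H_k = (kernel of ∂_k) / (image of ∂_{k+1}):

  H_0: rank C_0 − rank ∂_1 = 8 − 7 = 1, and the invariant factors of ∂_1 are all 1, so H_0 = Z.
  H_1: rank ker ∂_1 − rank ∂_2 = (9 − 7) − 1 = 1, and the invariant factors of ∂_2 are all 1, so H_1 = Z.
  H_2: rank ker ∂_2 − rank ∂_3 = (1 − 1) − 0 = 0, and there is no ∂_3, so H_2 = 0.

H_0 = Z,  H_1 = Z,  H_2 = 0.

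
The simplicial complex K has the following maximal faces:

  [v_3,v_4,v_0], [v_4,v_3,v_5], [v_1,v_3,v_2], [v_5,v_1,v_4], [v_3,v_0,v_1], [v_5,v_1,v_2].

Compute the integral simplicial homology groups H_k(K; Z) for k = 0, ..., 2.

K has 6 vertices, 12 edges, 6 triangles.
rank ∂_0 = 0, rank ∂_1 = 5 ⇒ b_0 = 6 − 0 − 5 = 1; all invariant factors of ∂_1 are 1 so no torsion. So H_0 = Z.
rank ∂_1 = 5, rank ∂_2 = 6 ⇒ b_1 = 12 − 5 − 6 = 1; all invariant factors of ∂_2 are 1 so no torsion. So H_1 = Z.
rank ∂_2 = 6, rank ∂_3 = 0 ⇒ b_2 = 6 − 6 − 0 = 0. So H_2 = 0.

H_0 ≅ Z,  H_1 ≅ Z,  H_2 = 0.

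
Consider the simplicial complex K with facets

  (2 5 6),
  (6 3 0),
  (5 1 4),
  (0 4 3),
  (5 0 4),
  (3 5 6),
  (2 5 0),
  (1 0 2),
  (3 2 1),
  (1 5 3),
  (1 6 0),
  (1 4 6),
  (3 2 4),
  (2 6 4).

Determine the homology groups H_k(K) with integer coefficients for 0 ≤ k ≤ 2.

Fix the vertex order 0 < 1 < 2 < 3 < 4 < 5 < 6 and write every simplex with vertices in increasing order. Then dim K = 2 and the simplices of K are:

  0-simplices (7): [0], [1], [2], [3], [4], [5], [6]
  1-simplices (21): [0,1], [0,2], [0,3], [0,4], [0,5], [0,6], [1,2], [1,3], [1,4], [1,5], [1,6], [2,3], [2,4], [2,5], [2,6], [3,4], [3,5], [3,6], [4,5], [4,6], [5,6]
  2-simplices (14): [0,1,2], [0,1,6], [0,2,5], [0,3,4], [0,3,6], [0,4,5], [1,2,3], [1,3,5], [1,4,5], [1,4,6], [2,3,4], [2,4,6], [2,5,6], [3,5,6]

so the chain groups are C_0 ≅ Z^7, C_1 ≅ Z^21, C_2 ≅ Z^14.

∂_1: C_1 → C_0 sends each edge [p,q] (with p < q) to q − p. For instance
  ∂[3,5] = [5] − [3].
As a 7×21 matrix over Z this has rank 6, with invariant factors (1,1,1,1,1,1).

The boundary map ∂_2: C_2 → C_1 maps a triangle to the signed sum of its edges. For instance
  ∂[2,3,4] = [3,4] − [2,4] + [2,3],
  ∂[1,4,6] = [4,6] − [1,6] + [1,4].
As a 21×14 matrix over Z this has rank 13, with invariant factors (1,1,1,1,1,1,1,1,1,1,1,1,1).

Computing H_k = (kernel of ∂_k) / (image of ∂_{k+1}):

  H_0: rank C_0 − rank ∂_1 = 7 − 6 = 1, and the invariant factors of ∂_1 are all 1, so H_0 ≅ Z.
  H_1: rank ker ∂_1 − rank ∂_2 = (21 − 6) − 13 = 2, and the invariant factors of ∂_2 are all 1, so H_1 ≅ Z^2.
  H_2: rank ker ∂_2 − rank ∂_3 = (14 − 13) − 0 = 1, and there is no ∂_3, so H_2 ≅ Z.

(K is a triangulation of the torus T^2.)

H_0 ≅ Z,  H_1 ≅ Z^2,  H_2 ≅ Z.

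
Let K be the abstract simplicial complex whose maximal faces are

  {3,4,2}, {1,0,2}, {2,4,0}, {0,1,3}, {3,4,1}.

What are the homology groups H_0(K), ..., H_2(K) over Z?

H_0 = Z,  H_1 = Z,  H_2 = 0.

Take the total order 0 < 1 < 2 < 3 < 4 on the vertex set. Then K (dimension 2) consists of the simplices:

  0-simplices (5): [0], [1], [2], [3], [4]
  1-simplices (10): [0,1], [0,2], [0,3], [0,4], [1,2], [1,3], [1,4], [2,3], [2,4], [3,4]
  2-simplices (5): [0,1,2], [0,1,3], [0,2,4], [1,3,4], [2,3,4]

so the chain groups are C_0 ≅ Z^5, C_1 ≅ Z^10, C_2 ≅ Z^5.

Boundary ∂_1: C_1 → C_0 maps an edge to its endpoints' difference, ∂[p,q] = q − p.
This gives a 5×10 integer matrix of rank 4; reducing to Smith normal form yields diagonal entries (1,1,1,1).

The boundary map ∂_2: C_2 → C_1 maps a triangle to the signed sum of its edges. For instance
  ∂[2,3,4] = [3,4] − [2,4] + [2,3],
  ∂[0,1,3] = [1,3] − [0,3] + [0,1].
As a 10×5 matrix over Z this has rank 5, with invariant factors (1,1,1,1,1).

Reading off H_k = ker ∂_k / im ∂_{k+1}:

  H_0: rank C_0 − rank ∂_1 = 5 − 4 = 1, and the invariant factors of ∂_1 are all 1, so H_0 ≅ Z.
  H_1: rank ker ∂_1 − rank ∂_2 = (10 − 4) − 5 = 1, and the invariant factors of ∂_2 are all 1, so H_1 ≅ Z.
  H_2: rank ker ∂_2 − rank ∂_3 = (5 − 5) − 0 = 0, and there is no ∂_3, so H_2 ≅ 0.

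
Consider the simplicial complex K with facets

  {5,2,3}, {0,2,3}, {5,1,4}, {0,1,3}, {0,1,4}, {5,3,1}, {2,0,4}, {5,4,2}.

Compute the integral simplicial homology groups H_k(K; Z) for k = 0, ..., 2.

H_0 = Z,  H_1 = 0,  H_2 = Z.

K has 6 vertices, 12 edges, 8 triangles.
rank ∂_0 = 0, rank ∂_1 = 5 ⇒ b_0 = 6 − 0 − 5 = 1; all invariant factors of ∂_1 are 1 so no torsion. So H_0 ≅ Z.
rank ∂_1 = 5, rank ∂_2 = 7 ⇒ b_1 = 12 − 5 − 7 = 0; all invariant factors of ∂_2 are 1 so no torsion. So H_1 ≅ 0.
rank ∂_2 = 7, rank ∂_3 = 0 ⇒ b_2 = 8 − 7 − 0 = 1. So H_2 ≅ Z.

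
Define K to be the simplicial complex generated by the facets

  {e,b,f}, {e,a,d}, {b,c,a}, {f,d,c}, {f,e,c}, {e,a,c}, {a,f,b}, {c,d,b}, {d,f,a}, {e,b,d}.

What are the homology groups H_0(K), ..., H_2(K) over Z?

H_0 = Z,  H_1 = Z/2Z,  H_2 = 0.

Order the vertices as a < b < c < d < e < f. Listing each simplex with vertices in this order, K has dimension 2 with simplices:

  0-simplices (6): a, b, c, d, e, f
  1-simplices (15): ab, ac, ad, ae, af, bc, bd, be, bf, cd, ce, cf, de, df, ef
  2-simplices (10): abc, abf, ace, ade, adf, bcd, bde, bef, cdf, cef

so the chain groups are C_0 ≅ Z^6, C_1 ≅ Z^15, C_2 ≅ Z^10.

∂_1: C_1 → C_0 maps an edge to its endpoints' difference, ∂[p,q] = q − p.
The 6×15 boundary matrix has rank 5 and Smith normal form diag(1,1,1,1,1).

Boundary ∂_2: C_2 → C_1 sends each 2-simplex [p,q,r] to [q,r] − [p,r] + [p,q]. For instance
  ∂abc = bc − ac + ab,
  ∂adf = df − af + ad.
The resulting 15×10 matrix has rank 10, and its Smith normal form has invariant factors (1,1,1,1,1,1,1,1,1,2).

From H_k ≅ ker(∂_k) / im(∂_{k+1}) we obtain:

  H_0: rank C_0 − rank ∂_1 = 6 − 5 = 1, and the invariant factors of ∂_1 are all 1, so H_0 = Z.
  H_1: rank ker ∂_1 − rank ∂_2 = (15 − 5) − 10 = 0, and ∂_2 has invariant factor 2 > 1, so H_1 = Z/2Z.
  H_2: rank ker ∂_2 − rank ∂_3 = (10 − 10) − 0 = 0, and there is no ∂_3, so H_2 = 0.

As a check, the Euler characteristic is 6 − 15 + 10 = 1, which agrees with 1 − 0 + 0 = 1.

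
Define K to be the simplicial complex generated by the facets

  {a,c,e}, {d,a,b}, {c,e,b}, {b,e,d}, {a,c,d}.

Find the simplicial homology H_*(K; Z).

H_0 = Z,  H_1 = Z,  H_2 = 0.

Fix the vertex order a < b < c < d < e and write every simplex with vertices in increasing order. Then dim K = 2 and the simplices of K are:

  0-simplices (5): a, b, c, d, e
  1-simplices (10): ab, ac, ad, ae, bc, bd, be, cd, ce, de
  2-simplices (5): abd, acd, ace, bce, bde

Hence C_0 ≅ Z^5, C_1 ≅ Z^10, C_2 ≅ Z^5.

∂_1: C_1 → C_0 is given by ∂[p,q] = [q] − [p].
This gives a 5×10 integer matrix of rank 4; reducing to Smith normal form yields diagonal entries (1,1,1,1).

Boundary ∂_2: C_2 → C_1 acts by ∂[p,q,r] = [q,r] − [p,r] + [p,q]. For instance
  ∂bce = ce − be + bc,
  ∂ace = ce − ae + ac.
The 10×5 boundary matrix has rank 5 and Smith normal form diag(1,1,1,1,1).

From H_k ≅ ker(∂_k) / im(∂_{k+1}) we obtain:

  H_0: rank C_0 − rank ∂_1 = 5 − 4 = 1, and the invariant factors of ∂_1 are all 1, so H_0 = Z.
  H_1: rank ker ∂_1 − rank ∂_2 = (10 − 4) − 5 = 1, and the invariant factors of ∂_2 are all 1, so H_1 = Z.
  H_2: rank ker ∂_2 − rank ∂_3 = (5 − 5) − 0 = 0, and there is no ∂_3, so H_2 = 0.

(K is a triangulation of the Möbius band.)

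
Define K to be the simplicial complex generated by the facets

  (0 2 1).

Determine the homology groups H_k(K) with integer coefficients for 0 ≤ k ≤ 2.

H_0 ≅ Z,  H_1 = 0,  H_2 = 0.

Order the vertices as 0 < 1 < 2. Listing each simplex with vertices in this order, K has dimension 2 with simplices:

  0-simplices (3): [0], [1], [2]
  1-simplices (3): [0,1], [0,2], [1,2]
  2-simplices (1): [0,1,2]

so the chain groups are C_0 ≅ Z^3, C_1 ≅ Z^3, C_2 ≅ Z^1.

Boundary ∂_1: C_1 → C_0 maps an edge to its endpoints' difference, ∂[p,q] = q − p. For instance
  ∂[0,1] = [1] − [0].
The 3×3 boundary matrix has rank 2 and Smith normal form diag(1,1).

Boundary ∂_2: C_2 → C_1 sends each 2-simplex [p,q,r] to [q,r] − [p,r] + [p,q]. For instance
  ∂[0,1,2] = [1,2] − [0,2] + [0,1].
This gives a 3×1 integer matrix of rank 1; reducing to Smith normal form yields diagonal entries (1).

From H_k ≅ ker(∂_k) / im(∂_{k+1}) we obtain:

  H_0: rank C_0 − rank ∂_1 = 3 − 2 = 1, and the invariant factors of ∂_1 are all 1, so H_0 ≅ Z.
  H_1: rank ker ∂_1 − rank ∂_2 = (3 − 2) − 1 = 0, and the invariant factors of ∂_2 are all 1, so H_1 ≅ 0.
  H_2: rank ker ∂_2 − rank ∂_3 = (1 − 1) − 0 = 0, and there is no ∂_3, so H_2 ≅ 0.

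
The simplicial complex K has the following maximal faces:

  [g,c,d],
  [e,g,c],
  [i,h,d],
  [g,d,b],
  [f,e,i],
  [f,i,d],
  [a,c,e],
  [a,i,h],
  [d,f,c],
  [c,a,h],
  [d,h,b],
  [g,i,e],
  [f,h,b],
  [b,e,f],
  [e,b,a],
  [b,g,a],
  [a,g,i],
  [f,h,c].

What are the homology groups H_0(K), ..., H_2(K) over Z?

Take the total order a < b < c < d < e < f < g < h < i on the vertex set. Then K (dimension 2) consists of the simplices:

  0-simplices (9): a, b, c, d, e, f, g, h, i
  1-simplices (27): ab, ac, ae, ag, ah, ai, bd, be, bf, bg, bh, cd, ce, cf, cg, ch, df, dg, dh, di, ef, eg, ei, fh, fi, gi, hi
  2-simplices (18): abe, abg, ace, ach, agi, ahi, bdg, bdh, bef, bfh, cdf, cdg, ceg, cfh, dfi, dhi, efi, egi

giving chain groups C_0 ≅ Z^9, C_1 ≅ Z^27, C_2 ≅ Z^18.

The boundary map ∂_1: C_1 → C_0 sends each edge [p,q] (with p < q) to q − p. For instance
  ∂ag = g − a.
As a 9×27 matrix over Z this has rank 8, with invariant factors (1,1,1,1,1,1,1,1).

Boundary ∂_2: C_2 → C_1 acts by ∂[p,q,r] = [q,r] − [p,r] + [p,q]. For instance
  ∂ach = ch − ah + ac,
  ∂dhi = hi − di + dh.
The resulting 27×18 matrix has rank 18, and its Smith normal form has invariant factors (1,1,1,1,1,1,1,1,1,1,1,1,1,1,1,1,1,2).

Computing H_k = (kernel of ∂_k) / (image of ∂_{k+1}):

  H_0: rank C_0 − rank ∂_1 = 9 − 8 = 1, and the invariant factors of ∂_1 are all 1, so H_0 ≅ Z.
  H_1: rank ker ∂_1 − rank ∂_2 = (27 − 8) − 18 = 1, and ∂_2 has invariant factor 2 > 1, so H_1 ≅ Z ⊕ Z/2Z.
  H_2: rank ker ∂_2 − rank ∂_3 = (18 − 18) − 0 = 0, and there is no ∂_3, so H_2 ≅ 0.

(K is a triangulation of the Klein bottle.)

H_0 ≅ Z,  H_1 ≅ Z ⊕ Z/2Z,  H_2 = 0.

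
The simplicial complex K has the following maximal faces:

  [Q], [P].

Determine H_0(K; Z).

H_0 ≅ Z^2.

Order the vertices as P < Q. Listing each simplex with vertices in this order, K has dimension 0 with simplices:

  0-simplices (2): P, Q

giving chain groups C_0 ≅ Z^2.

Reading off H_k = ker ∂_k / im ∂_{k+1}:

  H_0: rank C_0 − rank ∂_1 = 2 − 0 = 2, and there is no ∂_1, so H_0 = Z^2.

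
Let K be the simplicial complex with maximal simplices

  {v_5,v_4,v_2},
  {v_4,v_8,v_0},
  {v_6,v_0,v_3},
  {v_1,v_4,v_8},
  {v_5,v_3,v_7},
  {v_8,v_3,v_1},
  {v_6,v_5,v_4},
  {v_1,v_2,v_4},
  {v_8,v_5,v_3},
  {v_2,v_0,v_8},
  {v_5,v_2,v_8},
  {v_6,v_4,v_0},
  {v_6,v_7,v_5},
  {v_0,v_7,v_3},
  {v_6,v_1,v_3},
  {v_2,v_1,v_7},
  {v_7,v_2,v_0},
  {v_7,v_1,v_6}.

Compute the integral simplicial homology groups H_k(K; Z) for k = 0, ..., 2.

H_0 ≅ Z,  H_1 ≅ Z × Z/2,  H_2 = 0.

Order the vertices as v_0 < v_1 < v_2 < v_3 < v_4 < v_5 < v_6 < v_7 < v_8. Listing each simplex with vertices in this order, K has dimension 2 with simplices:

  0-simplices (9): [v_0], [v_1], [v_2], [v_3], [v_4], [v_5], [v_6], [v_7], [v_8]
  1-simplices (27): (27 of them)
  2-simplices (18): (18 of them)

giving chain groups C_0 ≅ Z^9, C_1 ≅ Z^27, C_2 ≅ Z^18.

Boundary ∂_1: C_1 → C_0 maps an edge to its endpoints' difference, ∂[p,q] = q − p.
The 9×27 boundary matrix has rank 8 and Smith normal form diag(1,1,1,1,1,1,1,1).

The boundary map ∂_2: C_2 → C_1 maps a triangle to the signed sum of its edges. For instance
  ∂[v_2,v_5,v_8] = [v_5,v_8] − [v_2,v_8] + [v_2,v_5],
  ∂[v_1,v_3,v_6] = [v_3,v_6] − [v_1,v_6] + [v_1,v_3].
The 27×18 boundary matrix has rank 18 and Smith normal form diag(1,1,1,1,1,1,1,1,1,1,1,1,1,1,1,1,1,2).

Now H_k = ker ∂_k / im ∂_{k+1}, so:

  H_0: rank C_0 − rank ∂_1 = 9 − 8 = 1, and the invariant factors of ∂_1 are all 1, so H_0 = Z.
  H_1: rank ker ∂_1 − rank ∂_2 = (27 − 8) − 18 = 1, and ∂_2 has invariant factor 2 > 1, so H_1 = Z × Z/2.
  H_2: rank ker ∂_2 − rank ∂_3 = (18 − 18) − 0 = 0, and there is no ∂_3, so H_2 = 0.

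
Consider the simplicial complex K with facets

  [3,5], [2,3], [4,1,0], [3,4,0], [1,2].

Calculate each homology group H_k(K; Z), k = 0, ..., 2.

H_0 ≅ Z,  H_1 ≅ Z,  H_2 = 0.

Order the vertices as 0 < 1 < 2 < 3 < 4 < 5. Listing each simplex with vertices in this order, K has dimension 2 with simplices:

  0-simplices (6): [0], [1], [2], [3], [4], [5]
  1-simplices (8): [0,1], [0,3], [0,4], [1,2], [1,4], [2,3], [3,4], [3,5]
  2-simplices (2): [0,1,4], [0,3,4]

so the chain groups are C_0 ≅ Z^6, C_1 ≅ Z^8, C_2 ≅ Z^2.

Boundary ∂_1: C_1 → C_0 sends each edge [p,q] (with p < q) to q − p. For instance
  ∂[2,3] = [3] − [2].
The resulting 6×8 matrix has rank 5, and its Smith normal form has invariant factors (1,1,1,1,1).

∂_2: C_2 → C_1 maps a triangle to the signed sum of its edges. For instance
  ∂[0,1,4] = [1,4] − [0,4] + [0,1],
  ∂[0,3,4] = [3,4] − [0,4] + [0,3].
The resulting 8×2 matrix has rank 2, and its Smith normal form has invariant factors (1,1).

Now H_k = ker ∂_k / im ∂_{k+1}, so:

  H_0: rank C_0 − rank ∂_1 = 6 − 5 = 1, and the invariant factors of ∂_1 are all 1, so H_0 = Z.
  H_1: rank ker ∂_1 − rank ∂_2 = (8 − 5) − 2 = 1, and the invariant factors of ∂_2 are all 1, so H_1 = Z.
  H_2: rank ker ∂_2 − rank ∂_3 = (2 − 2) − 0 = 0, and there is no ∂_3, so H_2 = 0.

As a check, the Euler characteristic is 6 − 8 + 2 = 0, which agrees with 1 − 1 + 0 = 0.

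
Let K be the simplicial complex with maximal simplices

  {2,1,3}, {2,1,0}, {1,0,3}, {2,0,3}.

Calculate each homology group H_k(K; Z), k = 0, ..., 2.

H_0 = Z,  H_1 = 0,  H_2 = Z.

Take the total order 0 < 1 < 2 < 3 on the vertex set. Then K (dimension 2) consists of the simplices:

  0-simplices (4): [0], [1], [2], [3]
  1-simplices (6): [0,1], [0,2], [0,3], [1,2], [1,3], [2,3]
  2-simplices (4): [0,1,2], [0,1,3], [0,2,3], [1,2,3]

giving chain groups C_0 ≅ Z^4, C_1 ≅ Z^6, C_2 ≅ Z^4.

∂_1: C_1 → C_0 sends each edge [p,q] (with p < q) to q − p.
The 4×6 boundary matrix has rank 3 and Smith normal form diag(1,1,1).

Boundary ∂_2: C_2 → C_1 acts by ∂[p,q,r] = [q,r] − [p,r] + [p,q]. For instance
  ∂[1,2,3] = [2,3] − [1,3] + [1,2],
  ∂[0,1,3] = [1,3] − [0,3] + [0,1].
This gives a 6×4 integer matrix of rank 3; reducing to Smith normal form yields diagonal entries (1,1,1).

Computing H_k = (kernel of ∂_k) / (image of ∂_{k+1}):

  H_0: rank C_0 − rank ∂_1 = 4 − 3 = 1, and the invariant factors of ∂_1 are all 1, so H_0 ≅ Z.
  H_1: rank ker ∂_1 − rank ∂_2 = (6 − 3) − 3 = 0, and the invariant factors of ∂_2 are all 1, so H_1 ≅ 0.
  H_2: rank ker ∂_2 − rank ∂_3 = (4 − 3) − 0 = 1, and there is no ∂_3, so H_2 ≅ Z.

As a check, the Euler characteristic is 4 − 6 + 4 = 2, which agrees with 1 − 0 + 1 = 2.
(K is a triangulation of the 2-sphere S^2.)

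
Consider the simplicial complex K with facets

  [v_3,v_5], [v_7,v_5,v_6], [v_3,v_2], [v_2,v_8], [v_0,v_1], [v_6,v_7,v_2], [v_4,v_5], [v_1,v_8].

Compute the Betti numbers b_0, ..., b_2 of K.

b_0 = 1, b_1 = 1, b_2 = 0.

We work with the vertex ordering v_0 < v_1 < v_2 < v_3 < v_4 < v_5 < v_6 < v_7 < v_8. The simplices of K, each written with vertices in increasing order, are:

  0-simplices (9): [v_0], [v_1], [v_2], [v_3], [v_4], [v_5], [v_6], [v_7], [v_8]
  1-simplices (11): [v_0,v_1], [v_1,v_8], [v_2,v_3], [v_2,v_6], [v_2,v_7], [v_2,v_8], [v_3,v_5], [v_4,v_5], [v_5,v_6], [v_5,v_7], [v_6,v_7]
  2-simplices (2): [v_2,v_6,v_7], [v_5,v_6,v_7]

so the chain groups are C_0 ≅ Z^9, C_1 ≅ Z^11, C_2 ≅ Z^2.

∂_1: C_1 → C_0 maps an edge to its endpoints' difference, ∂[p,q] = q − p.
The resulting 9×11 matrix has rank 8, and its Smith normal form has invariant factors (1,1,1,1,1,1,1,1).

Boundary ∂_2: C_2 → C_1 maps a triangle to the signed sum of its edges. For instance
  ∂[v_5,v_6,v_7] = [v_6,v_7] − [v_5,v_7] + [v_5,v_6],
  ∂[v_2,v_6,v_7] = [v_6,v_7] − [v_2,v_7] + [v_2,v_6].
As a 11×2 matrix over Z this has rank 2, with invariant factors (1,1).

From H_k ≅ ker(∂_k) / im(∂_{k+1}) we obtain:

  H_0: rank C_0 − rank ∂_1 = 9 − 8 = 1, and the invariant factors of ∂_1 are all 1, so H_0 ≅ Z.
  H_1: rank ker ∂_1 − rank ∂_2 = (11 − 8) − 2 = 1, and the invariant factors of ∂_2 are all 1, so H_1 ≅ Z.
  H_2: rank ker ∂_2 − rank ∂_3 = (2 − 2) − 0 = 0, and there is no ∂_3, so H_2 ≅ 0.

Hence the Betti numbers are b_0 = 1, b_1 = 1, b_2 = 0.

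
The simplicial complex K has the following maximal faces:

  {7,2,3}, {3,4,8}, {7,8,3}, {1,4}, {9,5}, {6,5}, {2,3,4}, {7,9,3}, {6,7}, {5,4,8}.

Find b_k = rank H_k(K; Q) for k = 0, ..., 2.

Fix the vertex order 1 < 2 < 3 < 4 < 5 < 6 < 7 < 8 < 9 and write every simplex with vertices in increasing order. Then dim K = 2 and the simplices of K are:

  0-simplices (9): [1], [2], [3], [4], [5], [6], [7], [8], [9]
  1-simplices (16): [1,4], [2,3], [2,4], [2,7], [3,4], [3,7], [3,8], [3,9], [4,5], [4,8], [5,6], [5,8], [5,9], [6,7], [7,8], [7,9]
  2-simplices (6): [2,3,4], [2,3,7], [3,4,8], [3,7,8], [3,7,9], [4,5,8]

giving chain groups C_0 ≅ Z^9, C_1 ≅ Z^16, C_2 ≅ Z^6.

∂_1: C_1 → C_0 maps an edge to its endpoints' difference, ∂[p,q] = q − p. For instance
  ∂[3,7] = [7] − [3].
The 9×16 boundary matrix has rank 8 and Smith normal form diag(1,1,1,1,1,1,1,1).

The boundary map ∂_2: C_2 → C_1 maps a triangle to the signed sum of its edges. For instance
  ∂[3,4,8] = [4,8] − [3,8] + [3,4],
  ∂[2,3,4] = [3,4] − [2,4] + [2,3].
As a 16×6 matrix over Z this has rank 6, with invariant factors (1,1,1,1,1,1).

From H_k ≅ ker(∂_k) / im(∂_{k+1}) we obtain:

  H_0: rank C_0 − rank ∂_1 = 9 − 8 = 1, and the invariant factors of ∂_1 are all 1, so H_0 = Z.
  H_1: rank ker ∂_1 − rank ∂_2 = (16 − 8) − 6 = 2, and the invariant factors of ∂_2 are all 1, so H_1 = Z^2.
  H_2: rank ker ∂_2 − rank ∂_3 = (6 − 6) − 0 = 0, and there is no ∂_3, so H_2 = 0.

Hence the Betti numbers are b_0 = 1, b_1 = 2, b_2 = 0.

b_0 = 1, b_1 = 2, b_2 = 0.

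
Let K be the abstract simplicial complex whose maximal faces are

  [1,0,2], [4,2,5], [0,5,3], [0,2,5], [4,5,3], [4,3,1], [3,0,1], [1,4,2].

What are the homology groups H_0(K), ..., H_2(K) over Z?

H_0 ≅ Z,  H_1 = 0,  H_2 ≅ Z.

We work with the vertex ordering 0 < 1 < 2 < 3 < 4 < 5. The simplices of K, each written with vertices in increasing order, are:

  0-simplices (6): [0], [1], [2], [3], [4], [5]
  1-simplices (12): [0,1], [0,2], [0,3], [0,5], [1,2], [1,3], [1,4], [2,4], [2,5], [3,4], [3,5], [4,5]
  2-simplices (8): [0,1,2], [0,1,3], [0,2,5], [0,3,5], [1,2,4], [1,3,4], [2,4,5], [3,4,5]

so the chain groups are C_0 ≅ Z^6, C_1 ≅ Z^12, C_2 ≅ Z^8.

∂_1: C_1 → C_0 maps an edge to its endpoints' difference, ∂[p,q] = q − p. For instance
  ∂[2,5] = [5] − [2].
The 6×12 boundary matrix has rank 5 and Smith normal form diag(1,1,1,1,1).

∂_2: C_2 → C_1 acts by ∂[p,q,r] = [q,r] − [p,r] + [p,q]. For instance
  ∂[0,2,5] = [2,5] − [0,5] + [0,2],
  ∂[0,3,5] = [3,5] − [0,5] + [0,3].
The 12×8 boundary matrix has rank 7 and Smith normal form diag(1,1,1,1,1,1,1).

From H_k ≅ ker(∂_k) / im(∂_{k+1}) we obtain:

  H_0: rank C_0 − rank ∂_1 = 6 − 5 = 1, and the invariant factors of ∂_1 are all 1, so H_0 = Z.
  H_1: rank ker ∂_1 − rank ∂_2 = (12 − 5) − 7 = 0, and the invariant factors of ∂_2 are all 1, so H_1 = 0.
  H_2: rank ker ∂_2 − rank ∂_3 = (8 − 7) − 0 = 1, and there is no ∂_3, so H_2 = Z.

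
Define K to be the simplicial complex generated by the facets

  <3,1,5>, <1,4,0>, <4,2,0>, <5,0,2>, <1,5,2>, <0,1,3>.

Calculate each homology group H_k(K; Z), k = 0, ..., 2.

H_0 ≅ Z,  H_1 ≅ Z,  H_2 = 0.

K has 6 vertices, 12 edges, 6 triangles.
rank ∂_0 = 0, rank ∂_1 = 5 ⇒ b_0 = 6 − 0 − 5 = 1; all invariant factors of ∂_1 are 1 so no torsion. So H_0 = Z.
rank ∂_1 = 5, rank ∂_2 = 6 ⇒ b_1 = 12 − 5 − 6 = 1; all invariant factors of ∂_2 are 1 so no torsion. So H_1 = Z.
rank ∂_2 = 6, rank ∂_3 = 0 ⇒ b_2 = 6 − 6 − 0 = 0. So H_2 = 0.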